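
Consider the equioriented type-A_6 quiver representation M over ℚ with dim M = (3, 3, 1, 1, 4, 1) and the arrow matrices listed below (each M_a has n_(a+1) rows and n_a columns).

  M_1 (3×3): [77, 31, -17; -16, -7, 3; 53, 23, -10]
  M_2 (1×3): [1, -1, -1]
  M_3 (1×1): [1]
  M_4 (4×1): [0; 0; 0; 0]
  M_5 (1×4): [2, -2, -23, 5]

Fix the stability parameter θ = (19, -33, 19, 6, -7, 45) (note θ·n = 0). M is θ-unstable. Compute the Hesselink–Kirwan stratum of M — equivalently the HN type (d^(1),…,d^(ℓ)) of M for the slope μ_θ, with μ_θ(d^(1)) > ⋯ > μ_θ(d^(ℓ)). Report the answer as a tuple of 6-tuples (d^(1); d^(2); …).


Interval decomposition of M: I[1,2]^2, I[1,4], I[5,5]^3, I[5,6].
HN type (ℓ=3): μ^(1)=45; μ^(2)=25/2; μ^(3)=-7

((0, 0, 0, 0, 0, 1); (0, 0, 1, 1, 0, 0); (3, 3, 0, 0, 4, 0))


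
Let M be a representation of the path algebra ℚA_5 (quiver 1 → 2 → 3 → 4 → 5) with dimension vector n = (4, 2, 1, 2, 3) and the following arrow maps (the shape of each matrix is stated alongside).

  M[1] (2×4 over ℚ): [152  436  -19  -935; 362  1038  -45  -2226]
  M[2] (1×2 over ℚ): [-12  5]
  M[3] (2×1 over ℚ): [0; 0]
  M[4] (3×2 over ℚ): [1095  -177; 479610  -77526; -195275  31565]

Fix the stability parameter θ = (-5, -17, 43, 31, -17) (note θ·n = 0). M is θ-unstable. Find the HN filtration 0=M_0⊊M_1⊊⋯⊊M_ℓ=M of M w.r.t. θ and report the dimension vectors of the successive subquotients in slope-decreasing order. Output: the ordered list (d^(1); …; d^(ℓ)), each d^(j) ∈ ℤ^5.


Interval decomposition of M: I[1,1]^2, I[1,2], I[1,3], I[4,4], I[4,5], I[5,5]^2.
HN type (ℓ=6): μ^(1)=43; μ^(2)=31; μ^(3)=7; μ^(4)=-5; μ^(5)=-11; μ^(6)=-17

((0, 0, 1, 0, 0); (0, 0, 0, 1, 0); (0, 0, 0, 1, 1); (2, 0, 0, 0, 0); (2, 2, 0, 0, 0); (0, 0, 0, 0, 2))


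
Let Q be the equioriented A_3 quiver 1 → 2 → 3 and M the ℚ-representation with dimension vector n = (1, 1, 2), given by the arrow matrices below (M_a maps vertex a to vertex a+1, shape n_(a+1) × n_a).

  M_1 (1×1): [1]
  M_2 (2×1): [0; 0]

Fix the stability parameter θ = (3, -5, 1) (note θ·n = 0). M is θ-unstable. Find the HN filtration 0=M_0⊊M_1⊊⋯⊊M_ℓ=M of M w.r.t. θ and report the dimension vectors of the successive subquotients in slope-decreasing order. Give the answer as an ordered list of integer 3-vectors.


Via rank(M_{q-1}∘⋯∘M_p): M ≅ I[1,2], I[3,3]^2.
μ_θ-semistable layers: μ^(1)=1; μ^(2)=-1

((0, 0, 2); (1, 1, 0))


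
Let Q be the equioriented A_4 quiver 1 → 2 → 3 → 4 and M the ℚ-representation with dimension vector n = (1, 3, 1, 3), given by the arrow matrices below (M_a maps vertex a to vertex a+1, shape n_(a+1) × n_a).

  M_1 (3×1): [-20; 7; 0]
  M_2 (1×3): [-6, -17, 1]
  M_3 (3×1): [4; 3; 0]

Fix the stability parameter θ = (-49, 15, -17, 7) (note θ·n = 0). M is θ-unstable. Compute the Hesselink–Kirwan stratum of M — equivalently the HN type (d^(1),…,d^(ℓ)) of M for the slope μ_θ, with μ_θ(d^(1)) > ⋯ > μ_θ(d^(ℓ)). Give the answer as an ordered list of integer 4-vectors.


Barcode: M ≅ I[1,4], I[2,2]^2, I[4,4]^2. HN layers by μ_θ (4 steps, strictly decreasing):
  μ^(1)=15; μ^(2)=7; μ^(3)=-1; μ^(4)=-49

((0, 2, 0, 0); (0, 0, 0, 3); (0, 1, 1, 0); (1, 0, 0, 0))


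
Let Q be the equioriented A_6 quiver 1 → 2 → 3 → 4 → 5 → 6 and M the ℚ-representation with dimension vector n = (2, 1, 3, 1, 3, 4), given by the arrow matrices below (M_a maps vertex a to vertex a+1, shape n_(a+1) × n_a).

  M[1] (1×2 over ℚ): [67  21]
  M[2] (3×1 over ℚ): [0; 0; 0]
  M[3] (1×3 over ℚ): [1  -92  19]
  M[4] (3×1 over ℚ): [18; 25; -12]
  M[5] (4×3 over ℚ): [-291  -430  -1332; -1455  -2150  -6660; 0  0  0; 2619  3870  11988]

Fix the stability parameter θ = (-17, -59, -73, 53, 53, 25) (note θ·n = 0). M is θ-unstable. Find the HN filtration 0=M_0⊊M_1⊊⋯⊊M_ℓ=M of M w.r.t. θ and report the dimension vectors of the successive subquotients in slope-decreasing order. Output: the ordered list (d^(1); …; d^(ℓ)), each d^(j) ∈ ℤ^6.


Barcode: M ≅ I[1,1], I[1,2], I[3,3]^2, I[3,6], I[5,5]^2, I[6,6]^3. HN layers by μ_θ (6 steps, strictly decreasing):
  μ^(1)=53; μ^(2)=131/3; μ^(3)=25; μ^(4)=-17; μ^(5)=-38; μ^(6)=-73

((0, 0, 0, 0, 2, 0); (0, 0, 0, 1, 1, 1); (0, 0, 0, 0, 0, 3); (1, 0, 0, 0, 0, 0); (1, 1, 0, 0, 0, 0); (0, 0, 3, 0, 0, 0))


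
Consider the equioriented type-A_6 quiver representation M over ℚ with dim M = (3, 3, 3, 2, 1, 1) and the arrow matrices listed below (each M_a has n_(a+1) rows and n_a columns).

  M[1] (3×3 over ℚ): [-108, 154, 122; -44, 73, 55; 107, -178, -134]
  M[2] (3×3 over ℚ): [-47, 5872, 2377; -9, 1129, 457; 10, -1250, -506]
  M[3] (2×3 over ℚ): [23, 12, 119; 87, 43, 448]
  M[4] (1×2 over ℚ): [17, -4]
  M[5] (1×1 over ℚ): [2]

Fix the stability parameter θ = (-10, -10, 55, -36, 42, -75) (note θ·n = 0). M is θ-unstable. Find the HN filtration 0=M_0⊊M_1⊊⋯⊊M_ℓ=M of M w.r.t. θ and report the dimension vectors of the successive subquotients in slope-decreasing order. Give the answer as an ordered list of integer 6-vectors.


Interval decomposition of M: I[1,2], I[1,4], I[1,6], I[3,3].
HN type (ℓ=4): μ^(1)=55; μ^(2)=19/2; μ^(3)=-7/2; μ^(4)=-10

((0, 0, 1, 0, 0, 0); (0, 0, 1, 1, 0, 0); (0, 0, 1, 1, 1, 1); (3, 3, 0, 0, 0, 0))


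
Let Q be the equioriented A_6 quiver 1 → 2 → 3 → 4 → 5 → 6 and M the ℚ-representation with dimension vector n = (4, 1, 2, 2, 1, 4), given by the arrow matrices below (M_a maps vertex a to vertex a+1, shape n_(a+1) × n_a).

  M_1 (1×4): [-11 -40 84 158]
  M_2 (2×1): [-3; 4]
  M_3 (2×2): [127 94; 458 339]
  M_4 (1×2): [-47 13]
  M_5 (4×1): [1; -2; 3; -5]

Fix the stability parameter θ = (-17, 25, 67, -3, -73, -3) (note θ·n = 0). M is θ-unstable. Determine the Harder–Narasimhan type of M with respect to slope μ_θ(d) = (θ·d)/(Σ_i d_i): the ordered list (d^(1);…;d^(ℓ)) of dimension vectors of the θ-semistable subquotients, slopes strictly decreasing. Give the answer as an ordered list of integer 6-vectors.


Barcode: M ≅ I[1,1]^3, I[1,6], I[3,4], I[6,6]^3. HN layers by μ_θ (4 steps, strictly decreasing):
  μ^(1)=32; μ^(2)=13/5; μ^(3)=-3; μ^(4)=-17

((0, 0, 1, 1, 0, 0); (0, 1, 1, 1, 1, 1); (0, 0, 0, 0, 0, 3); (4, 0, 0, 0, 0, 0))


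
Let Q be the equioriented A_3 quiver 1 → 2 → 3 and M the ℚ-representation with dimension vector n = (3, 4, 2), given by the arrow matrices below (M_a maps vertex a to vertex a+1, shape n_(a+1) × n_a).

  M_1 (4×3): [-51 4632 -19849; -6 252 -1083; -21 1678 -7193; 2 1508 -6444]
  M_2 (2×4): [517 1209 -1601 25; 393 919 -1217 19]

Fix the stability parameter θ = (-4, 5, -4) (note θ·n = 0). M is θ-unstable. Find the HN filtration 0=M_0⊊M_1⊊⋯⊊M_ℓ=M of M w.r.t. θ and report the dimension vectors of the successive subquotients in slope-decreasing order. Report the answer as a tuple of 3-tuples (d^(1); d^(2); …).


Via rank(M_{q-1}∘⋯∘M_p): M ≅ I[1,2], I[1,3]^2, I[2,2].
μ_θ-semistable layers: μ^(1)=5; μ^(2)=1/2; μ^(3)=-4

((0, 2, 0); (0, 2, 2); (3, 0, 0))


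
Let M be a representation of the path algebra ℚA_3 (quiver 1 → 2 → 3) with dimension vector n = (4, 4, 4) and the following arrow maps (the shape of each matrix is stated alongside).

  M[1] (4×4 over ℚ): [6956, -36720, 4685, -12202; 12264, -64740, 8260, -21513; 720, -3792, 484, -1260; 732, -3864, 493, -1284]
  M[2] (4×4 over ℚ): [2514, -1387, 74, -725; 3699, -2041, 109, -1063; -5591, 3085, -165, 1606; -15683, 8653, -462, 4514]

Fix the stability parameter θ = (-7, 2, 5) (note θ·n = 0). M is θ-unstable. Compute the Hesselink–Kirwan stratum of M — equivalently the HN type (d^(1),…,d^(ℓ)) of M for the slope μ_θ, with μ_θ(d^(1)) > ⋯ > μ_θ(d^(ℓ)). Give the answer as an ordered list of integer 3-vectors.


Via rank(M_{q-1}∘⋯∘M_p): M ≅ I[1,1]^2, I[1,3]^2, I[2,3]^2.
μ_θ-semistable layers: μ^(1)=5; μ^(2)=2; μ^(3)=-7

((0, 0, 4); (0, 4, 0); (4, 0, 0))


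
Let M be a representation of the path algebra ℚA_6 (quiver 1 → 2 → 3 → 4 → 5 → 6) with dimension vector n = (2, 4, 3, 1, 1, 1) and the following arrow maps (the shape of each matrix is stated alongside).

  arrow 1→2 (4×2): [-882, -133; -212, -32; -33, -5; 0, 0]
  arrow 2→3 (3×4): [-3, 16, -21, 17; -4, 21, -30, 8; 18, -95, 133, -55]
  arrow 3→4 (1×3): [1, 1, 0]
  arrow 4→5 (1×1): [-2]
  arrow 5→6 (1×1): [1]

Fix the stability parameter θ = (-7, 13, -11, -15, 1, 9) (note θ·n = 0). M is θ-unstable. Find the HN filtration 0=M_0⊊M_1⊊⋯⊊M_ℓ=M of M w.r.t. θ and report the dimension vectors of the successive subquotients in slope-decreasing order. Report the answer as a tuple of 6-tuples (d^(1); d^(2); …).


Via rank(M_{q-1}∘⋯∘M_p): M ≅ I[1,3], I[1,6], I[2,2], I[2,3].
μ_θ-semistable layers: μ^(1)=13; μ^(2)=9; μ^(3)=1; μ^(4)=-13/3; μ^(5)=-7

((0, 1, 0, 0, 0, 0); (0, 0, 0, 0, 0, 1); (0, 2, 2, 0, 1, 0); (0, 1, 1, 1, 0, 0); (2, 0, 0, 0, 0, 0))


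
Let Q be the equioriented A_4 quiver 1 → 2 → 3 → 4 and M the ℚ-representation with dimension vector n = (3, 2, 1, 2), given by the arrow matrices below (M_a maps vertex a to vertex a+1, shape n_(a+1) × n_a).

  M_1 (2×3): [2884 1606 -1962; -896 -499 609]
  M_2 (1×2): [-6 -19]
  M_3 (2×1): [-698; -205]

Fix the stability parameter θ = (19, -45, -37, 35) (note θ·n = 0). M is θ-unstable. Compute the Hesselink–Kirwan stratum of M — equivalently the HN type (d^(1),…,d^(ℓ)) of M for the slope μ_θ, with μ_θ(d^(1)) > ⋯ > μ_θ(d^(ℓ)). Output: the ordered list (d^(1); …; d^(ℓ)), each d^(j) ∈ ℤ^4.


Via rank(M_{q-1}∘⋯∘M_p): M ≅ I[1,1], I[1,2], I[1,4], I[4,4].
μ_θ-semistable layers: μ^(1)=35; μ^(2)=19; μ^(3)=-13; μ^(4)=-21

((0, 0, 0, 2); (1, 0, 0, 0); (1, 1, 0, 0); (1, 1, 1, 0))


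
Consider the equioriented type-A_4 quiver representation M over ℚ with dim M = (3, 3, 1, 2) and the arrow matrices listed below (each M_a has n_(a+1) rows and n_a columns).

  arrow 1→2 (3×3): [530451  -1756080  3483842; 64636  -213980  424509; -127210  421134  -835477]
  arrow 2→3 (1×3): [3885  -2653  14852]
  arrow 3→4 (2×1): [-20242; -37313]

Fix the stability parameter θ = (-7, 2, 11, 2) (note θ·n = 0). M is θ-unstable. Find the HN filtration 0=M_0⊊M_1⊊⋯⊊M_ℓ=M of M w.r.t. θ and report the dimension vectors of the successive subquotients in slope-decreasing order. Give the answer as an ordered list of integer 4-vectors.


Interval decomposition of M: I[1,2]^2, I[1,4], I[4,4].
HN type (ℓ=3): μ^(1)=13/2; μ^(2)=2; μ^(3)=-7

((0, 0, 1, 1); (0, 3, 0, 1); (3, 0, 0, 0))


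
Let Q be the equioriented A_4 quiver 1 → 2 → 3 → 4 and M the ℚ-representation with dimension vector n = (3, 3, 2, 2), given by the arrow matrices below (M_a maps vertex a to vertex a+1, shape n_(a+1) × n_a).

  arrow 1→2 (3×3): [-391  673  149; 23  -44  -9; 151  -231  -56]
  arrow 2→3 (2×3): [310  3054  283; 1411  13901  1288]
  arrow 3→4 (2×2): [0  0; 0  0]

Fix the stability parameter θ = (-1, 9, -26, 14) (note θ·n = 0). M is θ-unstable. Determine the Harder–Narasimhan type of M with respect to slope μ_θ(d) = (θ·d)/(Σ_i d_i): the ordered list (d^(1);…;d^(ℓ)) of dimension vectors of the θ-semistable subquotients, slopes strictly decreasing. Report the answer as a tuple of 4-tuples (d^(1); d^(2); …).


Via rank(M_{q-1}∘⋯∘M_p): M ≅ I[1,2], I[1,3]^2, I[4,4]^2.
μ_θ-semistable layers: μ^(1)=14; μ^(2)=9; μ^(3)=-1; μ^(4)=-6

((0, 0, 0, 2); (0, 1, 0, 0); (1, 0, 0, 0); (2, 2, 2, 0))


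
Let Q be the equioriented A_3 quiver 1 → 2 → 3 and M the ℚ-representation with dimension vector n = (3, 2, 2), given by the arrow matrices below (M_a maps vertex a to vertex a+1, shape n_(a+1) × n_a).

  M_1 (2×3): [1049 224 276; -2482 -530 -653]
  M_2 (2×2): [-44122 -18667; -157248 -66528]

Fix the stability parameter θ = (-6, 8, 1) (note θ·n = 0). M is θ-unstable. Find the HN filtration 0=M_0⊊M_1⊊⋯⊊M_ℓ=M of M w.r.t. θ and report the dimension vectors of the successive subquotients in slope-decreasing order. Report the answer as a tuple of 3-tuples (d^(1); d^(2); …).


Interval decomposition of M: I[1,1], I[1,2], I[1,3], I[3,3].
HN type (ℓ=4): μ^(1)=8; μ^(2)=9/2; μ^(3)=1; μ^(4)=-6

((0, 1, 0); (0, 1, 1); (0, 0, 1); (3, 0, 0))


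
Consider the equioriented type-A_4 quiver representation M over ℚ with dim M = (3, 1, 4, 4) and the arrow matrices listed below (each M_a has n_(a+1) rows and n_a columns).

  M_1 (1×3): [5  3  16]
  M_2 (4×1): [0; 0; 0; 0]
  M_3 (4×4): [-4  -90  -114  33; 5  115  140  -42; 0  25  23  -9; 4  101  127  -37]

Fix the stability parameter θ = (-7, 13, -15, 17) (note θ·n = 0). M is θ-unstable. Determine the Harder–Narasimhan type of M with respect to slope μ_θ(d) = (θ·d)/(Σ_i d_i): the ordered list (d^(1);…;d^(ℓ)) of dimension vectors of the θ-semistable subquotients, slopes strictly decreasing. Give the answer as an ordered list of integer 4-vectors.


Barcode: M ≅ I[1,1]^2, I[1,2], I[3,4]^4. HN layers by μ_θ (4 steps, strictly decreasing):
  μ^(1)=17; μ^(2)=13; μ^(3)=-7; μ^(4)=-15

((0, 0, 0, 4); (0, 1, 0, 0); (3, 0, 0, 0); (0, 0, 4, 0))


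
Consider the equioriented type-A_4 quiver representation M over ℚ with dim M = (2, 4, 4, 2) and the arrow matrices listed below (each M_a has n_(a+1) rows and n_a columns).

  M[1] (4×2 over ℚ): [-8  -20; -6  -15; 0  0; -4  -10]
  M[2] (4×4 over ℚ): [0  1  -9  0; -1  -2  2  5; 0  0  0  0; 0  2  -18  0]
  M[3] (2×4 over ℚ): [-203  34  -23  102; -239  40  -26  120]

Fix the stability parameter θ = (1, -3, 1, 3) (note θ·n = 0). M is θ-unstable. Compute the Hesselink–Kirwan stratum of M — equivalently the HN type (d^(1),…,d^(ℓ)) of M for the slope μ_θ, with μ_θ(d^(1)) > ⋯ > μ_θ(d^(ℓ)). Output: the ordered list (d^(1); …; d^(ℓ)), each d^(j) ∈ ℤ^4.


Barcode: M ≅ I[1,1], I[1,4], I[2,2]^2, I[2,4], I[3,3]^2. HN layers by μ_θ (4 steps, strictly decreasing):
  μ^(1)=3; μ^(2)=1; μ^(3)=-1; μ^(4)=-3

((0, 0, 0, 2); (1, 0, 4, 0); (1, 1, 0, 0); (0, 3, 0, 0))


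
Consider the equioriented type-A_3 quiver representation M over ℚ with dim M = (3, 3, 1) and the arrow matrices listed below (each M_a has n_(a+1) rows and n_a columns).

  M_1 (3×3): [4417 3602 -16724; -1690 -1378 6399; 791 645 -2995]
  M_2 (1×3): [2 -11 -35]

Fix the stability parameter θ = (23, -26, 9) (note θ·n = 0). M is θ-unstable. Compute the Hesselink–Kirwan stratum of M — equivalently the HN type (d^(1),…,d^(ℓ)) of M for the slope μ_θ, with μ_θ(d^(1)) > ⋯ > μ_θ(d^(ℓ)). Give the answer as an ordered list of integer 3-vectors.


Via rank(M_{q-1}∘⋯∘M_p): M ≅ I[1,2]^2, I[1,3].
μ_θ-semistable layers: μ^(1)=9; μ^(2)=-3/2

((0, 0, 1); (3, 3, 0))


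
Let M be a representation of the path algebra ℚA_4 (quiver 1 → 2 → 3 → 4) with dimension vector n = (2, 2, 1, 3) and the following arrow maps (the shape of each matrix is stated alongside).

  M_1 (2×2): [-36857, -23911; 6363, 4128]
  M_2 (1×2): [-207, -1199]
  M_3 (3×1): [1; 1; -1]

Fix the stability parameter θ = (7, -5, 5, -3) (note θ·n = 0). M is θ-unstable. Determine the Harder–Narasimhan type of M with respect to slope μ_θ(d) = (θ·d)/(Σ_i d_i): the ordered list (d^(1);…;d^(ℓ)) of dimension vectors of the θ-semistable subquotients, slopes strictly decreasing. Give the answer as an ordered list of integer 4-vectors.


Interval decomposition of M: I[1,2], I[1,4], I[4,4]^2.
HN type (ℓ=2): μ^(1)=1; μ^(2)=-3

((2, 2, 1, 1); (0, 0, 0, 2))


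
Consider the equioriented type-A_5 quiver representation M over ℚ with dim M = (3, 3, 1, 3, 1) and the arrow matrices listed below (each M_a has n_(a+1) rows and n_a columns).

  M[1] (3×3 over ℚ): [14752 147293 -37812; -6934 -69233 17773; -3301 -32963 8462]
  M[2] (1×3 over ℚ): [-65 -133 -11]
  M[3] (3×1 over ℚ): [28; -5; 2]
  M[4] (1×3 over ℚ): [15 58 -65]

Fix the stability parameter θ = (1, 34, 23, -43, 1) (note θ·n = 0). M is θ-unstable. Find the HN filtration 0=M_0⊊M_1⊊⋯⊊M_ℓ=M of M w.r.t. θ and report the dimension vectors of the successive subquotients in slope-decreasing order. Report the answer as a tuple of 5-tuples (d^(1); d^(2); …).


Interval decomposition of M: I[1,2]^2, I[1,4], I[4,4], I[4,5].
HN type (ℓ=4): μ^(1)=34; μ^(2)=14/3; μ^(3)=1; μ^(4)=-43

((0, 2, 0, 0, 0); (0, 1, 1, 1, 0); (3, 0, 0, 0, 1); (0, 0, 0, 2, 0))


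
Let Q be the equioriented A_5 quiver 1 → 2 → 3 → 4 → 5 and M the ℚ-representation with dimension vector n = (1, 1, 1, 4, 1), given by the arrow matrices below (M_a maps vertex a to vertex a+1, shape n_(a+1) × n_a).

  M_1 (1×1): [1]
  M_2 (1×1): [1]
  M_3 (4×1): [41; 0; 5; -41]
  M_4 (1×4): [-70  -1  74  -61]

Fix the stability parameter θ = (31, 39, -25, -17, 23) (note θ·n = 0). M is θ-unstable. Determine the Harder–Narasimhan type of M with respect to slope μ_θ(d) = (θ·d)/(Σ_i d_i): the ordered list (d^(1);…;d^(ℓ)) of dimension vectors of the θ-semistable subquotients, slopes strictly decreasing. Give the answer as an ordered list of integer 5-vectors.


Via rank(M_{q-1}∘⋯∘M_p): M ≅ I[1,5], I[4,4]^3.
μ_θ-semistable layers: μ^(1)=23; μ^(2)=7; μ^(3)=-17

((0, 0, 0, 0, 1); (1, 1, 1, 1, 0); (0, 0, 0, 3, 0))


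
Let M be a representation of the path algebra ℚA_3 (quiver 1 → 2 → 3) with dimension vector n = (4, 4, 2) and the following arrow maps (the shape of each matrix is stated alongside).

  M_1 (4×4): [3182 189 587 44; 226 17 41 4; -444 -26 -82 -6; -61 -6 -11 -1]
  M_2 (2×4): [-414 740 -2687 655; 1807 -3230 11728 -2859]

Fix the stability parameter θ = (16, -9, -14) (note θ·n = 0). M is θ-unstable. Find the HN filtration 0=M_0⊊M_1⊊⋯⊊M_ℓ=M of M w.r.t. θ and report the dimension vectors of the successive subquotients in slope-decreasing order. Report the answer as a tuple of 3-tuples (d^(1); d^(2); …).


Via rank(M_{q-1}∘⋯∘M_p): M ≅ I[1,2]^2, I[1,3]^2.
μ_θ-semistable layers: μ^(1)=7/2; μ^(2)=-7/3

((2, 2, 0); (2, 2, 2))


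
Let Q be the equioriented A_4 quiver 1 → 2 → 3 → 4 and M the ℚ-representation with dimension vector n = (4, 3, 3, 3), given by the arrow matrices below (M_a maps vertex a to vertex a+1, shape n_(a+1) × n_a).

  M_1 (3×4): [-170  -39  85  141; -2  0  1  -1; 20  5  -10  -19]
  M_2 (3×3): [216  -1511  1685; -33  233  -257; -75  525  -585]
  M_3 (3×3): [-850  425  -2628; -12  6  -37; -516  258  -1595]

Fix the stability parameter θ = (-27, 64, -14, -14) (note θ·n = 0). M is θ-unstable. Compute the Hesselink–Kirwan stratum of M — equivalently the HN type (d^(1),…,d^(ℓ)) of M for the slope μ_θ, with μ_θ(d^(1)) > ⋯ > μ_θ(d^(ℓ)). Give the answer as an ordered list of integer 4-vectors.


Barcode: M ≅ I[1,1], I[1,2], I[1,3], I[1,4], I[3,4], I[4,4]. HN layers by μ_θ (5 steps, strictly decreasing):
  μ^(1)=64; μ^(2)=25; μ^(3)=12; μ^(4)=-14; μ^(5)=-27

((0, 1, 0, 0); (0, 1, 1, 0); (0, 1, 1, 1); (0, 0, 1, 2); (4, 0, 0, 0))


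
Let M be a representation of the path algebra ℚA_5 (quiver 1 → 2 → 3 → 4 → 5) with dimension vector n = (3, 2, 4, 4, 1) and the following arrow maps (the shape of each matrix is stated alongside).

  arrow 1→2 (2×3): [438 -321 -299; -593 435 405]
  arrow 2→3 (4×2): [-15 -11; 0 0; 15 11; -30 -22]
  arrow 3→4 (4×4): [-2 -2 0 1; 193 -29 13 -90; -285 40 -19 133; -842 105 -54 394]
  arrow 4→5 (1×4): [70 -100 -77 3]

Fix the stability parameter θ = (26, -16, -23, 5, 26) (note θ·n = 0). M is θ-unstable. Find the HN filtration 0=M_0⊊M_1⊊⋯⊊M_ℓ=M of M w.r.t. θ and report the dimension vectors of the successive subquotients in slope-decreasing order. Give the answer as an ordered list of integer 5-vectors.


Barcode: M ≅ I[1,1], I[1,2], I[1,3], I[3,4]^2, I[3,5], I[4,4]. HN layers by μ_θ (4 steps, strictly decreasing):
  μ^(1)=26; μ^(2)=5; μ^(3)=-13/3; μ^(4)=-23

((1, 0, 0, 0, 1); (1, 1, 0, 4, 0); (1, 1, 1, 0, 0); (0, 0, 3, 0, 0))


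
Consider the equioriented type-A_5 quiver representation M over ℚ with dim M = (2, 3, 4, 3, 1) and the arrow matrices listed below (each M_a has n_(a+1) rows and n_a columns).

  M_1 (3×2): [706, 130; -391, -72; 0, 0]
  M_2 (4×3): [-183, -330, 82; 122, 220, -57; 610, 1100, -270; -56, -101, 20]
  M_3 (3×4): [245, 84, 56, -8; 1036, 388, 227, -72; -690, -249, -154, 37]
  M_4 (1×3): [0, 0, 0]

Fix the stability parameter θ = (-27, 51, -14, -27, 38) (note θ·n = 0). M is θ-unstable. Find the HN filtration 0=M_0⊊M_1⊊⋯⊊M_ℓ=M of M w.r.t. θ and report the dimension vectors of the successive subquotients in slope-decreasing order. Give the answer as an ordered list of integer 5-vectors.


Interval decomposition of M: I[1,4]^2, I[2,4], I[3,3], I[5,5].
HN type (ℓ=4): μ^(1)=38; μ^(2)=10/3; μ^(3)=-14; μ^(4)=-27

((0, 0, 0, 0, 1); (0, 3, 3, 3, 0); (0, 0, 1, 0, 0); (2, 0, 0, 0, 0))


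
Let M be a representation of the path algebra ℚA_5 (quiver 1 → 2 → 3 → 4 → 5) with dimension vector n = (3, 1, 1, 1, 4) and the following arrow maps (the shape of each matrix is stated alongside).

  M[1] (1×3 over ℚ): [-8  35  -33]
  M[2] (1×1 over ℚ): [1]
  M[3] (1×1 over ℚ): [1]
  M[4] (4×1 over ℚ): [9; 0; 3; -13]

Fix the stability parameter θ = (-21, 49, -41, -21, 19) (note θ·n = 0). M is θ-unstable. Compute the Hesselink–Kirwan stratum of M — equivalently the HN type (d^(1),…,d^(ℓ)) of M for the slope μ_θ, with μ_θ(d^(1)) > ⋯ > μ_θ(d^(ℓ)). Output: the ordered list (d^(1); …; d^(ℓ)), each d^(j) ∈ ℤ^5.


Interval decomposition of M: I[1,1]^2, I[1,5], I[5,5]^3.
HN type (ℓ=3): μ^(1)=19; μ^(2)=-13/3; μ^(3)=-21

((0, 0, 0, 0, 4); (0, 1, 1, 1, 0); (3, 0, 0, 0, 0))


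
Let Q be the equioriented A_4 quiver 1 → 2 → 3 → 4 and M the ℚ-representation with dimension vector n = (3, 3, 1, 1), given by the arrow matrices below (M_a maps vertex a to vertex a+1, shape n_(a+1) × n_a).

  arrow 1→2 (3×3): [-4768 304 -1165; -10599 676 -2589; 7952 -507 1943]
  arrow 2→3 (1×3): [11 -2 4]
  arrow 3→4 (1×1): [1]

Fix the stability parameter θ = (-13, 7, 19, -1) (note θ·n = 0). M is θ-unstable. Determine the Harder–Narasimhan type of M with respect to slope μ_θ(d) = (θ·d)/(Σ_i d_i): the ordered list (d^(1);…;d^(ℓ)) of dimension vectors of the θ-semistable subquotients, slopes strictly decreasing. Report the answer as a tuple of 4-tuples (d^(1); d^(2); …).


Via rank(M_{q-1}∘⋯∘M_p): M ≅ I[1,2]^2, I[1,4].
μ_θ-semistable layers: μ^(1)=9; μ^(2)=7; μ^(3)=-13

((0, 0, 1, 1); (0, 3, 0, 0); (3, 0, 0, 0))


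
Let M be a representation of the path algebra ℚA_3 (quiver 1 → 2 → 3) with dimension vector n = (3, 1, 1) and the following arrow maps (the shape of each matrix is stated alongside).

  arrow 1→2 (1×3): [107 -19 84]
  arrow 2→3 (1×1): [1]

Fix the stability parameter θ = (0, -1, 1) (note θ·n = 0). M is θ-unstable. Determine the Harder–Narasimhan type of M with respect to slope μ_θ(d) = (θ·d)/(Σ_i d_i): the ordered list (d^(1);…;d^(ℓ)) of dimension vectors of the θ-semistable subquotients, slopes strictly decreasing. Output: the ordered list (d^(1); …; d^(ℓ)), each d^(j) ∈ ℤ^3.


Interval decomposition of M: I[1,1]^2, I[1,3].
HN type (ℓ=3): μ^(1)=1; μ^(2)=0; μ^(3)=-1/2

((0, 0, 1); (2, 0, 0); (1, 1, 0))


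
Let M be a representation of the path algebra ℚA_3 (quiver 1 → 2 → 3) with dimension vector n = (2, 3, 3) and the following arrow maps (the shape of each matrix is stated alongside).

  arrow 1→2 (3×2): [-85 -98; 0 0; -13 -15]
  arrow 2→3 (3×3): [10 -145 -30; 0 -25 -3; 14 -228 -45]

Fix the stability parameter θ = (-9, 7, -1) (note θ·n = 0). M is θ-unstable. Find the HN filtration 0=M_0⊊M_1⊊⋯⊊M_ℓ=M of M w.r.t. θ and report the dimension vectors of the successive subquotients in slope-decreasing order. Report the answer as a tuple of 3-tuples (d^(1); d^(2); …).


Interval decomposition of M: I[1,3]^2, I[2,2], I[3,3].
HN type (ℓ=4): μ^(1)=7; μ^(2)=3; μ^(3)=-1; μ^(4)=-9

((0, 1, 0); (0, 2, 2); (0, 0, 1); (2, 0, 0))


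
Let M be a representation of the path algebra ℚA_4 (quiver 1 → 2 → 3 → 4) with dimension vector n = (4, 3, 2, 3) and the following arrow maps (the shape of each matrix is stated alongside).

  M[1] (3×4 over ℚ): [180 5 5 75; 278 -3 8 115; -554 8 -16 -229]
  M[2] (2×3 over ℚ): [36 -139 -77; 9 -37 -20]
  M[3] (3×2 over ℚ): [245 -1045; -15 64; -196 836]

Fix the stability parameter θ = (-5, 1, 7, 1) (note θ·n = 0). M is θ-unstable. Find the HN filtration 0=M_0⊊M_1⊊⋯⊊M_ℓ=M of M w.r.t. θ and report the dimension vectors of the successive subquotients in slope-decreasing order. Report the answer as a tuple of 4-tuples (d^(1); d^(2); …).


Barcode: M ≅ I[1,1], I[1,2], I[1,4]^2, I[4,4]. HN layers by μ_θ (3 steps, strictly decreasing):
  μ^(1)=4; μ^(2)=1; μ^(3)=-5

((0, 0, 2, 2); (0, 3, 0, 1); (4, 0, 0, 0))


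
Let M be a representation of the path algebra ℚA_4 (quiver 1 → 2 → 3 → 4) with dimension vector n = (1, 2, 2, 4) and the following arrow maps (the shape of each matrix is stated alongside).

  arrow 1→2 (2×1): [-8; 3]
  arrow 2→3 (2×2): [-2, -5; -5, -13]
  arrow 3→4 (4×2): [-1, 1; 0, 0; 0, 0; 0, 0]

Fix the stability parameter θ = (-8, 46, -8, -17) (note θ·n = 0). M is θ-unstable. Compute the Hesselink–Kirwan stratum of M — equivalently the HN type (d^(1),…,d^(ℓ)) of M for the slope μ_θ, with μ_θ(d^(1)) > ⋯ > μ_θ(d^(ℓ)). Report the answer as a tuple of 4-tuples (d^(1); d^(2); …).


Barcode: M ≅ I[1,3], I[2,4], I[4,4]^3. HN layers by μ_θ (4 steps, strictly decreasing):
  μ^(1)=19; μ^(2)=7; μ^(3)=-8; μ^(4)=-17

((0, 1, 1, 0); (0, 1, 1, 1); (1, 0, 0, 0); (0, 0, 0, 3))


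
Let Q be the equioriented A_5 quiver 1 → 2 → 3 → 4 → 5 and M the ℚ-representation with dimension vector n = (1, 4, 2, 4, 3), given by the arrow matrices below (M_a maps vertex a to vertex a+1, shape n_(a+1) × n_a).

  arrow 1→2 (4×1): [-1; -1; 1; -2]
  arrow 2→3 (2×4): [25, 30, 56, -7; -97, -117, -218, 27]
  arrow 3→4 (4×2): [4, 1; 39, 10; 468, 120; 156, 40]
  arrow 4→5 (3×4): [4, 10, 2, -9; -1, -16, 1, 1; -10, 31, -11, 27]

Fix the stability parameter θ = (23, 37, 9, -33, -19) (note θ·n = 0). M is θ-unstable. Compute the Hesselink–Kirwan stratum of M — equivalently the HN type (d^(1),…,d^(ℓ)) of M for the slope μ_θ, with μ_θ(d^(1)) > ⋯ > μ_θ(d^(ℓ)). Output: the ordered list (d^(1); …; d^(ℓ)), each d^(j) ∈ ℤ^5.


Interval decomposition of M: I[1,5], I[2,2]^2, I[2,5], I[4,4], I[4,5].
HN type (ℓ=5): μ^(1)=37; μ^(2)=17/5; μ^(3)=-3/2; μ^(4)=-19; μ^(5)=-33

((0, 2, 0, 0, 0); (1, 1, 1, 1, 1); (0, 1, 1, 1, 1); (0, 0, 0, 0, 1); (0, 0, 0, 2, 0))


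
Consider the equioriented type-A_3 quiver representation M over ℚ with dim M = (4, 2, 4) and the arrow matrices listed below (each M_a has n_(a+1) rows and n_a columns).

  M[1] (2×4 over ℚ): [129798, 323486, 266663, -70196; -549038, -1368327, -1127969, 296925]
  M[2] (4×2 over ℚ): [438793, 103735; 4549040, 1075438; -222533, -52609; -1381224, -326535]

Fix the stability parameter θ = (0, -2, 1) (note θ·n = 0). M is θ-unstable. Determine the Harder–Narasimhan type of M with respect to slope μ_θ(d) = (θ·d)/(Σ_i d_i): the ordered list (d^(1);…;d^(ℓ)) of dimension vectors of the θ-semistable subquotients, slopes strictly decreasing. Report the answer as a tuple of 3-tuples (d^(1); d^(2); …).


Interval decomposition of M: I[1,1]^2, I[1,3]^2, I[3,3]^2.
HN type (ℓ=3): μ^(1)=1; μ^(2)=0; μ^(3)=-1

((0, 0, 4); (2, 0, 0); (2, 2, 0))


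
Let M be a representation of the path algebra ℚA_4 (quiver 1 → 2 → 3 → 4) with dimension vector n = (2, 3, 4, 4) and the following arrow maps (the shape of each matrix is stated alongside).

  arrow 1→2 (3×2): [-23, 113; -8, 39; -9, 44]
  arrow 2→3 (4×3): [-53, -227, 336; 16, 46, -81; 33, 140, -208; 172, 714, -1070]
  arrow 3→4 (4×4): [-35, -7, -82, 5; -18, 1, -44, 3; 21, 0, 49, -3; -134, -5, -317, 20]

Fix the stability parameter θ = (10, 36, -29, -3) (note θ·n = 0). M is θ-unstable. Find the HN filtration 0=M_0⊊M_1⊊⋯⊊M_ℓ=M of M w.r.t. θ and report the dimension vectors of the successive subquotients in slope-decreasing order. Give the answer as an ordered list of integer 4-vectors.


Barcode: M ≅ I[1,4]^2, I[2,4], I[3,3], I[4,4]. HN layers by μ_θ (4 steps, strictly decreasing):
  μ^(1)=7/2; μ^(2)=4/3; μ^(3)=-3; μ^(4)=-29

((2, 2, 2, 2); (0, 1, 1, 1); (0, 0, 0, 1); (0, 0, 1, 0))


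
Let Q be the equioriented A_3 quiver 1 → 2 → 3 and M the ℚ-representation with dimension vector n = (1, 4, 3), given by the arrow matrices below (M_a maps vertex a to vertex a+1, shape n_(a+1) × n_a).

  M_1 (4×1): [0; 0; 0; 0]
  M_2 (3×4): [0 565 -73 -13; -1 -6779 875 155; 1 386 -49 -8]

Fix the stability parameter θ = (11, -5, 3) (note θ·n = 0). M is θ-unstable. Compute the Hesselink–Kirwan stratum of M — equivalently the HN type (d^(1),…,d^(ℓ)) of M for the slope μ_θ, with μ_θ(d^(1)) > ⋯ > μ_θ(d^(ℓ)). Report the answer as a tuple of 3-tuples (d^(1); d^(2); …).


Via rank(M_{q-1}∘⋯∘M_p): M ≅ I[1,1], I[2,2], I[2,3]^3.
μ_θ-semistable layers: μ^(1)=11; μ^(2)=3; μ^(3)=-5

((1, 0, 0); (0, 0, 3); (0, 4, 0))


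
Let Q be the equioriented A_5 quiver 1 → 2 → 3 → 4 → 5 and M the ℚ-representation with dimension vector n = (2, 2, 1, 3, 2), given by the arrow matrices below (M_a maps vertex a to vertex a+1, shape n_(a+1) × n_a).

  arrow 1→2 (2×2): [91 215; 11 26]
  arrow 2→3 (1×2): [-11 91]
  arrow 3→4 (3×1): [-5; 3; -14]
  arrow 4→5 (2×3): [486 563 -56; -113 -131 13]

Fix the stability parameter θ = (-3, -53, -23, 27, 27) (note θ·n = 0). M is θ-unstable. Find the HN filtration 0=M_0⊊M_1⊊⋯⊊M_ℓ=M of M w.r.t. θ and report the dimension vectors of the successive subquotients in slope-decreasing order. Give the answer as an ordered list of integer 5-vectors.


Interval decomposition of M: I[1,2], I[1,5], I[4,4], I[4,5].
HN type (ℓ=3): μ^(1)=27; μ^(2)=-23; μ^(3)=-28

((0, 0, 0, 3, 2); (0, 0, 1, 0, 0); (2, 2, 0, 0, 0))


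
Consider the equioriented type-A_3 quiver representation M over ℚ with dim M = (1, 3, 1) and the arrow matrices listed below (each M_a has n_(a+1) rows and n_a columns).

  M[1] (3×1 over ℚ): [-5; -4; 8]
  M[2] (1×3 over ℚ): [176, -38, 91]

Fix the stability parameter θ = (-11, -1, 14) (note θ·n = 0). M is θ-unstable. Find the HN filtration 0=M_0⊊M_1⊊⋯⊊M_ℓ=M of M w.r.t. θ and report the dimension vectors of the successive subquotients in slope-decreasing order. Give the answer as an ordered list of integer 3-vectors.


Via rank(M_{q-1}∘⋯∘M_p): M ≅ I[1,2], I[2,2], I[2,3].
μ_θ-semistable layers: μ^(1)=14; μ^(2)=-1; μ^(3)=-11

((0, 0, 1); (0, 3, 0); (1, 0, 0))


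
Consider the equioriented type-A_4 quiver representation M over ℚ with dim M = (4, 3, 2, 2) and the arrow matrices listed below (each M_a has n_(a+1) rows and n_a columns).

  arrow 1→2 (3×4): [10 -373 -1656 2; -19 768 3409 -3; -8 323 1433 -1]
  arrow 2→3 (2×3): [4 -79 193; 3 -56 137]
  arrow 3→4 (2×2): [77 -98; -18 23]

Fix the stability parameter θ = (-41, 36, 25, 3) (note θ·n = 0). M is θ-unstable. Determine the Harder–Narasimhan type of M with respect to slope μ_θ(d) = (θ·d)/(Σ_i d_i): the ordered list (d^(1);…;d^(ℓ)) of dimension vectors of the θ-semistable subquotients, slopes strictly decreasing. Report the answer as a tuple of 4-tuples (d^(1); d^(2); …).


Interval decomposition of M: I[1,1], I[1,2], I[1,4]^2.
HN type (ℓ=3): μ^(1)=36; μ^(2)=64/3; μ^(3)=-41

((0, 1, 0, 0); (0, 2, 2, 2); (4, 0, 0, 0))


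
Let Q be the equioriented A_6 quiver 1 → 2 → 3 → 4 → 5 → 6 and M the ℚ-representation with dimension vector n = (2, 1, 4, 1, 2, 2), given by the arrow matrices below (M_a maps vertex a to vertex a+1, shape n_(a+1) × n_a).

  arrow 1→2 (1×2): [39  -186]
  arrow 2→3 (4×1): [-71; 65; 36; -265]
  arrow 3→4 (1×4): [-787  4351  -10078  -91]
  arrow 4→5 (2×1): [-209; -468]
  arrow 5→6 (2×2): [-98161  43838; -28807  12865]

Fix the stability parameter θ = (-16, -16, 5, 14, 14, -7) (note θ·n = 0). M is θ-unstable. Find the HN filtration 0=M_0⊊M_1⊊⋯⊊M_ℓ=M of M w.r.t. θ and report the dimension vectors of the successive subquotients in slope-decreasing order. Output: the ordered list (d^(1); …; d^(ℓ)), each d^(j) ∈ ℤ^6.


Via rank(M_{q-1}∘⋯∘M_p): M ≅ I[1,1], I[1,6], I[3,3]^3, I[5,6].
μ_θ-semistable layers: μ^(1)=7; μ^(2)=5; μ^(3)=7/2; μ^(4)=-16

((0, 0, 0, 1, 1, 1); (0, 0, 4, 0, 0, 0); (0, 0, 0, 0, 1, 1); (2, 1, 0, 0, 0, 0))


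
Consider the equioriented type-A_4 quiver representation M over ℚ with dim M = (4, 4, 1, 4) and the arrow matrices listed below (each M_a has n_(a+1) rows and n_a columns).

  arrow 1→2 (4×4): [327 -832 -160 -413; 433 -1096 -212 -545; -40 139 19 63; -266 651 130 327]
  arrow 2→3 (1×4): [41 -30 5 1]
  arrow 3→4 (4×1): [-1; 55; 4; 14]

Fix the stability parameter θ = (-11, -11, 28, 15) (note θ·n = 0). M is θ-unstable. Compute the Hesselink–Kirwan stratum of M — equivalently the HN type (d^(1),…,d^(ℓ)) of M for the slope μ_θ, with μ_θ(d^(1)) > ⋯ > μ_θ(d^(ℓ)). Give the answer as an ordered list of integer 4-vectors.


Barcode: M ≅ I[1,2]^3, I[1,4], I[4,4]^3. HN layers by μ_θ (3 steps, strictly decreasing):
  μ^(1)=43/2; μ^(2)=15; μ^(3)=-11

((0, 0, 1, 1); (0, 0, 0, 3); (4, 4, 0, 0))


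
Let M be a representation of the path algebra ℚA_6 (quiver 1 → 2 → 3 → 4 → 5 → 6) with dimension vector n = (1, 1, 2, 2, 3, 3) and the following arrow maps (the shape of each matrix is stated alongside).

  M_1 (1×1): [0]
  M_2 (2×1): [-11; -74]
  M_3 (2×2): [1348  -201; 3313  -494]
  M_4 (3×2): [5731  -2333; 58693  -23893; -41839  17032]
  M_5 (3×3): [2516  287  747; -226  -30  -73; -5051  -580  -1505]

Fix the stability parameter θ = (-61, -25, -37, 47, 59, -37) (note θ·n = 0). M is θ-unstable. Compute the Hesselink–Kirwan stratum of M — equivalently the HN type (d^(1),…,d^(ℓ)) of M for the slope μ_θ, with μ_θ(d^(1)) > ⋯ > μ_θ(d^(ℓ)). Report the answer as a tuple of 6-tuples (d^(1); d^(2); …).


Via rank(M_{q-1}∘⋯∘M_p): M ≅ I[1,1], I[2,6], I[3,6], I[5,6].
μ_θ-semistable layers: μ^(1)=23; μ^(2)=11; μ^(3)=-31; μ^(4)=-37; μ^(5)=-61

((0, 0, 0, 2, 2, 2); (0, 0, 0, 0, 1, 1); (0, 1, 1, 0, 0, 0); (0, 0, 1, 0, 0, 0); (1, 0, 0, 0, 0, 0))


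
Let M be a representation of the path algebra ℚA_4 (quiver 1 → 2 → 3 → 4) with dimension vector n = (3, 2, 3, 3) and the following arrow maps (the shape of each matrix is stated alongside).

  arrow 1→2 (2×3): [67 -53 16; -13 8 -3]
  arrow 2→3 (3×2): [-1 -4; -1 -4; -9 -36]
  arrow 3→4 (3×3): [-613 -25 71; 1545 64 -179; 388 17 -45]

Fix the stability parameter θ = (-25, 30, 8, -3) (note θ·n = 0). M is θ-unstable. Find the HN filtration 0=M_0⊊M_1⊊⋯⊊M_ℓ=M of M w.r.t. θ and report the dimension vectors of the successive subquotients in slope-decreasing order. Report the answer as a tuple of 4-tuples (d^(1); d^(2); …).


Barcode: M ≅ I[1,1], I[1,2], I[1,4], I[3,4]^2. HN layers by μ_θ (4 steps, strictly decreasing):
  μ^(1)=30; μ^(2)=35/3; μ^(3)=5/2; μ^(4)=-25

((0, 1, 0, 0); (0, 1, 1, 1); (0, 0, 2, 2); (3, 0, 0, 0))


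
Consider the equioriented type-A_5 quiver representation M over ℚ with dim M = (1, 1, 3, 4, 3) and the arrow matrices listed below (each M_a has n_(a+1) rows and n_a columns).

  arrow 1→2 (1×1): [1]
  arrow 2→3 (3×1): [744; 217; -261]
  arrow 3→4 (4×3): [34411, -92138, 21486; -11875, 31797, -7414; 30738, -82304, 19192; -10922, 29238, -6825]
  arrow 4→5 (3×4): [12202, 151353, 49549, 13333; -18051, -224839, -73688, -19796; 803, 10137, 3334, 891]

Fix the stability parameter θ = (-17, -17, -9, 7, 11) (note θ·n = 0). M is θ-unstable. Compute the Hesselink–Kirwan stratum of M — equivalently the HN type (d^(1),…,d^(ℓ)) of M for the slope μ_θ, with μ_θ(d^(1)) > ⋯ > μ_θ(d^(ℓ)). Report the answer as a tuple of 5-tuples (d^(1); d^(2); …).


Interval decomposition of M: I[1,5], I[3,5]^2, I[4,4].
HN type (ℓ=4): μ^(1)=11; μ^(2)=7; μ^(3)=-9; μ^(4)=-17

((0, 0, 0, 0, 3); (0, 0, 0, 4, 0); (0, 0, 3, 0, 0); (1, 1, 0, 0, 0))


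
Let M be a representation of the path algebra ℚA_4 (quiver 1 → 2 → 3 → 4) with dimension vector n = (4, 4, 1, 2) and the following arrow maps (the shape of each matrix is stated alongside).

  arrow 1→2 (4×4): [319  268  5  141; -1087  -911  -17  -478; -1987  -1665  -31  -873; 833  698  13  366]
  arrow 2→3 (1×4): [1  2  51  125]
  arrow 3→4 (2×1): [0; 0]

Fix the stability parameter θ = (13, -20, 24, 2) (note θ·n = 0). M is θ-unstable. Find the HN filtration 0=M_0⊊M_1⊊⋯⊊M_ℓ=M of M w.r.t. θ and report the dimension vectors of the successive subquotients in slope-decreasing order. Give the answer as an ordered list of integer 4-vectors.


Interval decomposition of M: I[1,1], I[1,2]^2, I[1,3], I[2,2], I[4,4]^2.
HN type (ℓ=5): μ^(1)=24; μ^(2)=13; μ^(3)=2; μ^(4)=-7/2; μ^(5)=-20

((0, 0, 1, 0); (1, 0, 0, 0); (0, 0, 0, 2); (3, 3, 0, 0); (0, 1, 0, 0))


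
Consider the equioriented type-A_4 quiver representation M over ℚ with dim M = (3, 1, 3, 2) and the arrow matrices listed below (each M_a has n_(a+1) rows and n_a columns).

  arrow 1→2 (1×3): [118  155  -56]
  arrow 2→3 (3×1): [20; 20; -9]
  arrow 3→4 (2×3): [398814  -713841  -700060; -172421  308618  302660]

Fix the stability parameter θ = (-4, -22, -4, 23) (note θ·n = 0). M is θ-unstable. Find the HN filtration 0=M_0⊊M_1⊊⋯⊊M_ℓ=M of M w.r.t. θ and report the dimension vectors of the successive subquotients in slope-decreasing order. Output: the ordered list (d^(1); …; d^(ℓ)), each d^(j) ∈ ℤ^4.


Barcode: M ≅ I[1,1]^2, I[1,3], I[3,4]^2. HN layers by μ_θ (3 steps, strictly decreasing):
  μ^(1)=23; μ^(2)=-4; μ^(3)=-13

((0, 0, 0, 2); (2, 0, 3, 0); (1, 1, 0, 0))


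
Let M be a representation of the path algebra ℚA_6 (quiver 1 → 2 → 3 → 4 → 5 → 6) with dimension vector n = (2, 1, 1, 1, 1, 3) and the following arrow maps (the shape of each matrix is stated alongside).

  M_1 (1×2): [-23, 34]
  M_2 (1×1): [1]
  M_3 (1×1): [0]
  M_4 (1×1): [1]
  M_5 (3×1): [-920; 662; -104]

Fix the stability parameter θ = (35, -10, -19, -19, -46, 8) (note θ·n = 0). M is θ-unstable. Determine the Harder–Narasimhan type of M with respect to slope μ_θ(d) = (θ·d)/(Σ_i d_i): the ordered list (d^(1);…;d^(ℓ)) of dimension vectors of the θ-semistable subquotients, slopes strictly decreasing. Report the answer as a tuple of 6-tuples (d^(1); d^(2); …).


Barcode: M ≅ I[1,1], I[1,3], I[4,6], I[6,6]^2. HN layers by μ_θ (4 steps, strictly decreasing):
  μ^(1)=35; μ^(2)=8; μ^(3)=2; μ^(4)=-65/2

((1, 0, 0, 0, 0, 0); (0, 0, 0, 0, 0, 3); (1, 1, 1, 0, 0, 0); (0, 0, 0, 1, 1, 0))


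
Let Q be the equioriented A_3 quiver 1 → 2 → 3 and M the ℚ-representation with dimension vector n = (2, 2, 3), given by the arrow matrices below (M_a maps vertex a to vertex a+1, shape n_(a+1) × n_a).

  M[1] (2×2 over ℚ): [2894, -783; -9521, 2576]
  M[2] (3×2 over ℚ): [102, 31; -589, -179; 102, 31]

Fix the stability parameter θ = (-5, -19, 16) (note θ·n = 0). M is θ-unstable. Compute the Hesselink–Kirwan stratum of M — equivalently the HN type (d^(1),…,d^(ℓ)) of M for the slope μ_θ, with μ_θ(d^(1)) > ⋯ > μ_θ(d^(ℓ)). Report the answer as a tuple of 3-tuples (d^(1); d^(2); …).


Interval decomposition of M: I[1,3]^2, I[3,3].
HN type (ℓ=2): μ^(1)=16; μ^(2)=-12

((0, 0, 3); (2, 2, 0))


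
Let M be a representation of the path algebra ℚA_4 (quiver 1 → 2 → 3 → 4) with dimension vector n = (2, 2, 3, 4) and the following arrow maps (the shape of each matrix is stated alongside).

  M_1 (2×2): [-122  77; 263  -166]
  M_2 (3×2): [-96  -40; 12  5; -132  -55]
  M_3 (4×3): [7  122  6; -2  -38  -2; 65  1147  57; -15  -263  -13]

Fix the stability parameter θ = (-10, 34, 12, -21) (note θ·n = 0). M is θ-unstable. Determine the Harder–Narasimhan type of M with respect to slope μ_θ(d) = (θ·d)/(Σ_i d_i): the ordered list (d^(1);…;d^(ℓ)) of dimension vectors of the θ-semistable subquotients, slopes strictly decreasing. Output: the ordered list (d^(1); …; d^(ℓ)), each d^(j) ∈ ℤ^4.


Via rank(M_{q-1}∘⋯∘M_p): M ≅ I[1,2], I[1,3], I[3,4]^2, I[4,4]^2.
μ_θ-semistable layers: μ^(1)=34; μ^(2)=23; μ^(3)=-9/2; μ^(4)=-10; μ^(5)=-21

((0, 1, 0, 0); (0, 1, 1, 0); (0, 0, 2, 2); (2, 0, 0, 0); (0, 0, 0, 2))
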